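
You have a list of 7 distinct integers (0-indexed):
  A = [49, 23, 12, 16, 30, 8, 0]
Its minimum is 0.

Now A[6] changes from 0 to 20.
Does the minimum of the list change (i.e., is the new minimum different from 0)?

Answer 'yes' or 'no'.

Old min = 0
Change: A[6] 0 -> 20
Changed element was the min; new min must be rechecked.
New min = 8; changed? yes

Answer: yes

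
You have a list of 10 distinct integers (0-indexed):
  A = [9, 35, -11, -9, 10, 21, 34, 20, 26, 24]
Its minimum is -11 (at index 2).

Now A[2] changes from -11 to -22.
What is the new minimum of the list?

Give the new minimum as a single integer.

Old min = -11 (at index 2)
Change: A[2] -11 -> -22
Changed element WAS the min. Need to check: is -22 still <= all others?
  Min of remaining elements: -9
  New min = min(-22, -9) = -22

Answer: -22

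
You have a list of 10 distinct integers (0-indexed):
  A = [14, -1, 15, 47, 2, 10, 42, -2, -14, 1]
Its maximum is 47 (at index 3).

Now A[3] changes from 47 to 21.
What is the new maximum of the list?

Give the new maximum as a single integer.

Answer: 42

Derivation:
Old max = 47 (at index 3)
Change: A[3] 47 -> 21
Changed element WAS the max -> may need rescan.
  Max of remaining elements: 42
  New max = max(21, 42) = 42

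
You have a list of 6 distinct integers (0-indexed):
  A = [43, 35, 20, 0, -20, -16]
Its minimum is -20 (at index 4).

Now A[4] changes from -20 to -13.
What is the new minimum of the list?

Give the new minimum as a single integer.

Answer: -16

Derivation:
Old min = -20 (at index 4)
Change: A[4] -20 -> -13
Changed element WAS the min. Need to check: is -13 still <= all others?
  Min of remaining elements: -16
  New min = min(-13, -16) = -16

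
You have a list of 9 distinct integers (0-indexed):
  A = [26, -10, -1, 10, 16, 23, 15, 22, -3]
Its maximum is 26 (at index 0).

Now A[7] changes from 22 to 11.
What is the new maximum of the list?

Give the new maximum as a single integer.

Answer: 26

Derivation:
Old max = 26 (at index 0)
Change: A[7] 22 -> 11
Changed element was NOT the old max.
  New max = max(old_max, new_val) = max(26, 11) = 26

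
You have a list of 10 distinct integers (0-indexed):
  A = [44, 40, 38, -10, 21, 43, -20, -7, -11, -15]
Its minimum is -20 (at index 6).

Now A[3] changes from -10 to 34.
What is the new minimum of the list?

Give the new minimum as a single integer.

Old min = -20 (at index 6)
Change: A[3] -10 -> 34
Changed element was NOT the old min.
  New min = min(old_min, new_val) = min(-20, 34) = -20

Answer: -20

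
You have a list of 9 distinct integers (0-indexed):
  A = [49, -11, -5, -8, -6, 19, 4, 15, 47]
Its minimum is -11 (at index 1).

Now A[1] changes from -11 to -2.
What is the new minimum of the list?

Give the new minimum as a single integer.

Answer: -8

Derivation:
Old min = -11 (at index 1)
Change: A[1] -11 -> -2
Changed element WAS the min. Need to check: is -2 still <= all others?
  Min of remaining elements: -8
  New min = min(-2, -8) = -8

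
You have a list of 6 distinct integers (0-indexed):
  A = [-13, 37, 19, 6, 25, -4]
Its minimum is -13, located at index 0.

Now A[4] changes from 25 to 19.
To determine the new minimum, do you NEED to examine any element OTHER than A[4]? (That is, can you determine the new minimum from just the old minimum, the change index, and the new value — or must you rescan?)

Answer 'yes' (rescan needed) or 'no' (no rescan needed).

Old min = -13 at index 0
Change at index 4: 25 -> 19
Index 4 was NOT the min. New min = min(-13, 19). No rescan of other elements needed.
Needs rescan: no

Answer: no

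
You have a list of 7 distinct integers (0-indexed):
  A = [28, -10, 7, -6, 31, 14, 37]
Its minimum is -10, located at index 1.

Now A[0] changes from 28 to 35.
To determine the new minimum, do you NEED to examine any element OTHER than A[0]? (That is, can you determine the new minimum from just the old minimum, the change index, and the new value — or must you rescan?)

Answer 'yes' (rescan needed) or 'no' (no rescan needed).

Answer: no

Derivation:
Old min = -10 at index 1
Change at index 0: 28 -> 35
Index 0 was NOT the min. New min = min(-10, 35). No rescan of other elements needed.
Needs rescan: no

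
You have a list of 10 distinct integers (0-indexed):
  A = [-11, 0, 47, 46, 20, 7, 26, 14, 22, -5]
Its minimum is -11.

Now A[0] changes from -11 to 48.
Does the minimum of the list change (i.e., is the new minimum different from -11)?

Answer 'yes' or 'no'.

Old min = -11
Change: A[0] -11 -> 48
Changed element was the min; new min must be rechecked.
New min = -5; changed? yes

Answer: yes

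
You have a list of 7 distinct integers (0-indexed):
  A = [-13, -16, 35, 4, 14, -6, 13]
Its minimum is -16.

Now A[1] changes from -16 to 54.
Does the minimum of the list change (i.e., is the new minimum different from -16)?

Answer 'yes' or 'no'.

Old min = -16
Change: A[1] -16 -> 54
Changed element was the min; new min must be rechecked.
New min = -13; changed? yes

Answer: yes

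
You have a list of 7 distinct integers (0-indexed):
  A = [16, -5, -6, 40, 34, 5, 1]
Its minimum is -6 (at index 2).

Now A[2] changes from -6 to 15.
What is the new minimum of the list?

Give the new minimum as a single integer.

Old min = -6 (at index 2)
Change: A[2] -6 -> 15
Changed element WAS the min. Need to check: is 15 still <= all others?
  Min of remaining elements: -5
  New min = min(15, -5) = -5

Answer: -5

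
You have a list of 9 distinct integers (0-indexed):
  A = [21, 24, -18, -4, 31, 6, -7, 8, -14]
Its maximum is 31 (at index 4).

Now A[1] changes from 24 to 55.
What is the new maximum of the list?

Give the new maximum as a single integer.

Old max = 31 (at index 4)
Change: A[1] 24 -> 55
Changed element was NOT the old max.
  New max = max(old_max, new_val) = max(31, 55) = 55

Answer: 55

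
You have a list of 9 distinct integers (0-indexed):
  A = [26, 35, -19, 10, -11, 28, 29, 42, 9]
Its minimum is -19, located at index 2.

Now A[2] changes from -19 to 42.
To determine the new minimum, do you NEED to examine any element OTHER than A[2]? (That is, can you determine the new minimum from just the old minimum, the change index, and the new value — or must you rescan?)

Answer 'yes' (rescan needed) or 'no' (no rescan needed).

Answer: yes

Derivation:
Old min = -19 at index 2
Change at index 2: -19 -> 42
Index 2 WAS the min and new value 42 > old min -19. Must rescan other elements to find the new min.
Needs rescan: yes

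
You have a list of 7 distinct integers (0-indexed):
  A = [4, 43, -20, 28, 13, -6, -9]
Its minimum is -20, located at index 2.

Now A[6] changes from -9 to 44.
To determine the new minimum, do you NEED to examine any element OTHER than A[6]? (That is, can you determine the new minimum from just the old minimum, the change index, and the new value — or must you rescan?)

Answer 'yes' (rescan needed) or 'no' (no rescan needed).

Old min = -20 at index 2
Change at index 6: -9 -> 44
Index 6 was NOT the min. New min = min(-20, 44). No rescan of other elements needed.
Needs rescan: no

Answer: no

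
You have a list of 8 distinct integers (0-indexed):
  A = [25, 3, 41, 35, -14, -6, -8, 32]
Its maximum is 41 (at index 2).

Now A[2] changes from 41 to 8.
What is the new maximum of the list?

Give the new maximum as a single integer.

Old max = 41 (at index 2)
Change: A[2] 41 -> 8
Changed element WAS the max -> may need rescan.
  Max of remaining elements: 35
  New max = max(8, 35) = 35

Answer: 35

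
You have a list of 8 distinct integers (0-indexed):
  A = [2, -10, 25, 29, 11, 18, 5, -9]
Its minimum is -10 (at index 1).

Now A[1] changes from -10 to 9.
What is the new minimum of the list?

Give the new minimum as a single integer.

Answer: -9

Derivation:
Old min = -10 (at index 1)
Change: A[1] -10 -> 9
Changed element WAS the min. Need to check: is 9 still <= all others?
  Min of remaining elements: -9
  New min = min(9, -9) = -9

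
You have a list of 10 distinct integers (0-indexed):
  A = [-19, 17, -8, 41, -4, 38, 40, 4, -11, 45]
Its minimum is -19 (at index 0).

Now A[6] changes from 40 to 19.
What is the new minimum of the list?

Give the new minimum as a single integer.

Old min = -19 (at index 0)
Change: A[6] 40 -> 19
Changed element was NOT the old min.
  New min = min(old_min, new_val) = min(-19, 19) = -19

Answer: -19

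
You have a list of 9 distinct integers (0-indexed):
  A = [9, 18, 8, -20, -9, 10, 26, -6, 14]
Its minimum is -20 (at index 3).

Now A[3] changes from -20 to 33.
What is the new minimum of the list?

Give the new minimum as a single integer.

Answer: -9

Derivation:
Old min = -20 (at index 3)
Change: A[3] -20 -> 33
Changed element WAS the min. Need to check: is 33 still <= all others?
  Min of remaining elements: -9
  New min = min(33, -9) = -9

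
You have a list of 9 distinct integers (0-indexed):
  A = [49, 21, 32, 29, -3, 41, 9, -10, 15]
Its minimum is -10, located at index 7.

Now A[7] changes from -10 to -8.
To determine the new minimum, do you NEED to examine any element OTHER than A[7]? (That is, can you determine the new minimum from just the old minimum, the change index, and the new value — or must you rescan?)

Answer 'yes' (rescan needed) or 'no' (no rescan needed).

Old min = -10 at index 7
Change at index 7: -10 -> -8
Index 7 WAS the min and new value -8 > old min -10. Must rescan other elements to find the new min.
Needs rescan: yes

Answer: yes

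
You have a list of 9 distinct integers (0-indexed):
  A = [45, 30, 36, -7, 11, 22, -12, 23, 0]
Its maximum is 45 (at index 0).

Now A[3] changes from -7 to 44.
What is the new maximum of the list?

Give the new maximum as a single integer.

Old max = 45 (at index 0)
Change: A[3] -7 -> 44
Changed element was NOT the old max.
  New max = max(old_max, new_val) = max(45, 44) = 45

Answer: 45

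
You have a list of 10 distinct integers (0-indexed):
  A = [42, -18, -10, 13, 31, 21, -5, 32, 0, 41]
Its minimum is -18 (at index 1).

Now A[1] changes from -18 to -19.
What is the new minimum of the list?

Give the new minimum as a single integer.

Old min = -18 (at index 1)
Change: A[1] -18 -> -19
Changed element WAS the min. Need to check: is -19 still <= all others?
  Min of remaining elements: -10
  New min = min(-19, -10) = -19

Answer: -19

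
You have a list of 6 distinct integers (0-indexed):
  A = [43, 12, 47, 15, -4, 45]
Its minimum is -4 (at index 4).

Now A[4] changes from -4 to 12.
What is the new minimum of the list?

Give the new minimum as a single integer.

Answer: 12

Derivation:
Old min = -4 (at index 4)
Change: A[4] -4 -> 12
Changed element WAS the min. Need to check: is 12 still <= all others?
  Min of remaining elements: 12
  New min = min(12, 12) = 12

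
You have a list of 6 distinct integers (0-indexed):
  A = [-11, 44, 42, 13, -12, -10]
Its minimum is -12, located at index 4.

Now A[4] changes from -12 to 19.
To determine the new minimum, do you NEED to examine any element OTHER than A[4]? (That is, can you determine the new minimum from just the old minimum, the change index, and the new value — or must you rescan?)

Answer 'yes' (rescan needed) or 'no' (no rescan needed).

Answer: yes

Derivation:
Old min = -12 at index 4
Change at index 4: -12 -> 19
Index 4 WAS the min and new value 19 > old min -12. Must rescan other elements to find the new min.
Needs rescan: yes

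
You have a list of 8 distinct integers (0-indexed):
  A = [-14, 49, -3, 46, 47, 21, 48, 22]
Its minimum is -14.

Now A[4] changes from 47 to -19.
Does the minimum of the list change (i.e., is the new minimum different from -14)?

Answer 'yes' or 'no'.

Answer: yes

Derivation:
Old min = -14
Change: A[4] 47 -> -19
Changed element was NOT the min; min changes only if -19 < -14.
New min = -19; changed? yes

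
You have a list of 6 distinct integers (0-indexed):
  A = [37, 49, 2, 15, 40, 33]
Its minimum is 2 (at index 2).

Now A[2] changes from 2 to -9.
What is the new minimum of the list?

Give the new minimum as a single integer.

Answer: -9

Derivation:
Old min = 2 (at index 2)
Change: A[2] 2 -> -9
Changed element WAS the min. Need to check: is -9 still <= all others?
  Min of remaining elements: 15
  New min = min(-9, 15) = -9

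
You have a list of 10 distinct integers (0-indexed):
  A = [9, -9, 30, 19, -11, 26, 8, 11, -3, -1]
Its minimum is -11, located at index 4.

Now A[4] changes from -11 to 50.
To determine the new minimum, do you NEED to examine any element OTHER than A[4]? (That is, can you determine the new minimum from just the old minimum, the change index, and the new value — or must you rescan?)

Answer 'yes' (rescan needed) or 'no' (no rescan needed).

Answer: yes

Derivation:
Old min = -11 at index 4
Change at index 4: -11 -> 50
Index 4 WAS the min and new value 50 > old min -11. Must rescan other elements to find the new min.
Needs rescan: yes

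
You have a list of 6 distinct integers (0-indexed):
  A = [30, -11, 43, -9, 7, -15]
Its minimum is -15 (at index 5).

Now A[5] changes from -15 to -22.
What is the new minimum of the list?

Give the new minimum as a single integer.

Old min = -15 (at index 5)
Change: A[5] -15 -> -22
Changed element WAS the min. Need to check: is -22 still <= all others?
  Min of remaining elements: -11
  New min = min(-22, -11) = -22

Answer: -22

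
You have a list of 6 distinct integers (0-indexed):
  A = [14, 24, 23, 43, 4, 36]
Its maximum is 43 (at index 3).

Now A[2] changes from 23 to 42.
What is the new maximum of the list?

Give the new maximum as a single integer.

Answer: 43

Derivation:
Old max = 43 (at index 3)
Change: A[2] 23 -> 42
Changed element was NOT the old max.
  New max = max(old_max, new_val) = max(43, 42) = 43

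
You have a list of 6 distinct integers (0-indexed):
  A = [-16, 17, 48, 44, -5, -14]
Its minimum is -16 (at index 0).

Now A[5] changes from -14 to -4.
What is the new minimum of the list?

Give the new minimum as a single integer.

Old min = -16 (at index 0)
Change: A[5] -14 -> -4
Changed element was NOT the old min.
  New min = min(old_min, new_val) = min(-16, -4) = -16

Answer: -16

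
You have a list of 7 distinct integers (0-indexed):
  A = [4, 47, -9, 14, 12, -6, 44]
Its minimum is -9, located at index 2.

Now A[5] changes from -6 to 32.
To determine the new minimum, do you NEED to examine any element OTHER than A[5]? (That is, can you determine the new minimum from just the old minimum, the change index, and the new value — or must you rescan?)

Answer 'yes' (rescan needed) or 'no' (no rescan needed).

Old min = -9 at index 2
Change at index 5: -6 -> 32
Index 5 was NOT the min. New min = min(-9, 32). No rescan of other elements needed.
Needs rescan: no

Answer: no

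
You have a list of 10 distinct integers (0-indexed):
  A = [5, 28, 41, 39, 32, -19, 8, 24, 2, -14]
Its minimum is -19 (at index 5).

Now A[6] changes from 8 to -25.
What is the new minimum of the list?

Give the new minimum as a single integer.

Answer: -25

Derivation:
Old min = -19 (at index 5)
Change: A[6] 8 -> -25
Changed element was NOT the old min.
  New min = min(old_min, new_val) = min(-19, -25) = -25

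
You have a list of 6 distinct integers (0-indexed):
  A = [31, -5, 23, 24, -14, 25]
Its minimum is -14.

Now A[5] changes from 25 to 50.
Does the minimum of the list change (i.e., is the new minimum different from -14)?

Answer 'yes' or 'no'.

Answer: no

Derivation:
Old min = -14
Change: A[5] 25 -> 50
Changed element was NOT the min; min changes only if 50 < -14.
New min = -14; changed? no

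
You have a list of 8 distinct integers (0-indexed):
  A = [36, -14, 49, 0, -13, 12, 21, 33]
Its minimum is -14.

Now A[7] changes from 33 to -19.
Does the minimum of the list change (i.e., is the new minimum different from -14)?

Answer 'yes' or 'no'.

Old min = -14
Change: A[7] 33 -> -19
Changed element was NOT the min; min changes only if -19 < -14.
New min = -19; changed? yes

Answer: yes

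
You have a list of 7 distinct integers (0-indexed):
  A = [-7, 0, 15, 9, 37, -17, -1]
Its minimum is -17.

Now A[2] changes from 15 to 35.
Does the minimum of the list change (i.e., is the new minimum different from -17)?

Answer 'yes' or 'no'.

Old min = -17
Change: A[2] 15 -> 35
Changed element was NOT the min; min changes only if 35 < -17.
New min = -17; changed? no

Answer: no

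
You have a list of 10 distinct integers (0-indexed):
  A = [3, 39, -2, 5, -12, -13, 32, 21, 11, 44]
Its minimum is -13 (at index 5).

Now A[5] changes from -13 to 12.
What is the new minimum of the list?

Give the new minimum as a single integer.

Answer: -12

Derivation:
Old min = -13 (at index 5)
Change: A[5] -13 -> 12
Changed element WAS the min. Need to check: is 12 still <= all others?
  Min of remaining elements: -12
  New min = min(12, -12) = -12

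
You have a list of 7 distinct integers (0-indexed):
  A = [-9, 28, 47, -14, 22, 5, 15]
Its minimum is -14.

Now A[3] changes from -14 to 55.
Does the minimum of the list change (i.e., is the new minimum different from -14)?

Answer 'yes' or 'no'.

Answer: yes

Derivation:
Old min = -14
Change: A[3] -14 -> 55
Changed element was the min; new min must be rechecked.
New min = -9; changed? yes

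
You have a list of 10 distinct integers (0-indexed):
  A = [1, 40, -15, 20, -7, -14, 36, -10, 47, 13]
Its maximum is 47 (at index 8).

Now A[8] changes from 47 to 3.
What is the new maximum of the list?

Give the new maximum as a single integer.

Answer: 40

Derivation:
Old max = 47 (at index 8)
Change: A[8] 47 -> 3
Changed element WAS the max -> may need rescan.
  Max of remaining elements: 40
  New max = max(3, 40) = 40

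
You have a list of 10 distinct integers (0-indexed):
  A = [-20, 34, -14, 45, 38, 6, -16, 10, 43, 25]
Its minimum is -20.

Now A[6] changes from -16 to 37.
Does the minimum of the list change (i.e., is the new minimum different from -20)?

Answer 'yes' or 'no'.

Old min = -20
Change: A[6] -16 -> 37
Changed element was NOT the min; min changes only if 37 < -20.
New min = -20; changed? no

Answer: no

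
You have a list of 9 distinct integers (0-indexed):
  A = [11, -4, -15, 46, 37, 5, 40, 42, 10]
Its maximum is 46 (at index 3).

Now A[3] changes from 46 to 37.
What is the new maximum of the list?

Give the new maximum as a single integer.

Old max = 46 (at index 3)
Change: A[3] 46 -> 37
Changed element WAS the max -> may need rescan.
  Max of remaining elements: 42
  New max = max(37, 42) = 42

Answer: 42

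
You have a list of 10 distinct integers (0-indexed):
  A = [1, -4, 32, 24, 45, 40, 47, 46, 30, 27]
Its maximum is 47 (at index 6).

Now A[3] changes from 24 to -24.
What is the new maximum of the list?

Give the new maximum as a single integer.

Old max = 47 (at index 6)
Change: A[3] 24 -> -24
Changed element was NOT the old max.
  New max = max(old_max, new_val) = max(47, -24) = 47

Answer: 47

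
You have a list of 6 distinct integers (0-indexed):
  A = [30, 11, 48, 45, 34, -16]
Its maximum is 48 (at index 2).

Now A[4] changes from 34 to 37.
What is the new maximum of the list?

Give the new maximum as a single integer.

Answer: 48

Derivation:
Old max = 48 (at index 2)
Change: A[4] 34 -> 37
Changed element was NOT the old max.
  New max = max(old_max, new_val) = max(48, 37) = 48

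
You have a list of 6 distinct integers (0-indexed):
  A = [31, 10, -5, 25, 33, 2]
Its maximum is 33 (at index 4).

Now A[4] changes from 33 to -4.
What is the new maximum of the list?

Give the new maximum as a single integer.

Answer: 31

Derivation:
Old max = 33 (at index 4)
Change: A[4] 33 -> -4
Changed element WAS the max -> may need rescan.
  Max of remaining elements: 31
  New max = max(-4, 31) = 31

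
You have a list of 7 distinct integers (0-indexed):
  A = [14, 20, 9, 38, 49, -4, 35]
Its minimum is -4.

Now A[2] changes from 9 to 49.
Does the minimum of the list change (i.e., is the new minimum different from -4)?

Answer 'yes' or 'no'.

Answer: no

Derivation:
Old min = -4
Change: A[2] 9 -> 49
Changed element was NOT the min; min changes only if 49 < -4.
New min = -4; changed? no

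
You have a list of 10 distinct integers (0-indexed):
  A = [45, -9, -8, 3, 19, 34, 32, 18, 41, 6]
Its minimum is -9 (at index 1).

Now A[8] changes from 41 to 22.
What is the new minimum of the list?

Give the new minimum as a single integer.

Old min = -9 (at index 1)
Change: A[8] 41 -> 22
Changed element was NOT the old min.
  New min = min(old_min, new_val) = min(-9, 22) = -9

Answer: -9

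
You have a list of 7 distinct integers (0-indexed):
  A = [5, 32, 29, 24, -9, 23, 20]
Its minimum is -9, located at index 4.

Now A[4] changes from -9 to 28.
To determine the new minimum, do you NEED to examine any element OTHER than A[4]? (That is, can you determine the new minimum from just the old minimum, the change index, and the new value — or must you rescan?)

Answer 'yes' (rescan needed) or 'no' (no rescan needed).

Old min = -9 at index 4
Change at index 4: -9 -> 28
Index 4 WAS the min and new value 28 > old min -9. Must rescan other elements to find the new min.
Needs rescan: yes

Answer: yes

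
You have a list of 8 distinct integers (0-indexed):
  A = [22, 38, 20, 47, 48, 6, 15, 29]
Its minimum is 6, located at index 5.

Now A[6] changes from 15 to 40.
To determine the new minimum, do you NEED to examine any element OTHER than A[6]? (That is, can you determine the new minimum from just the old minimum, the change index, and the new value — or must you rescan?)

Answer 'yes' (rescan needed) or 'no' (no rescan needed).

Old min = 6 at index 5
Change at index 6: 15 -> 40
Index 6 was NOT the min. New min = min(6, 40). No rescan of other elements needed.
Needs rescan: no

Answer: no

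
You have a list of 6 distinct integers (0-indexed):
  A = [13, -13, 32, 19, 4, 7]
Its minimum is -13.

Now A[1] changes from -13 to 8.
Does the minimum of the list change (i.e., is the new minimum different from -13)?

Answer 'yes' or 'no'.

Old min = -13
Change: A[1] -13 -> 8
Changed element was the min; new min must be rechecked.
New min = 4; changed? yes

Answer: yes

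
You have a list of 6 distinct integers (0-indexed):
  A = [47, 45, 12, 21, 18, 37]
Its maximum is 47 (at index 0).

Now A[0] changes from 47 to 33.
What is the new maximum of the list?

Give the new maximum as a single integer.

Answer: 45

Derivation:
Old max = 47 (at index 0)
Change: A[0] 47 -> 33
Changed element WAS the max -> may need rescan.
  Max of remaining elements: 45
  New max = max(33, 45) = 45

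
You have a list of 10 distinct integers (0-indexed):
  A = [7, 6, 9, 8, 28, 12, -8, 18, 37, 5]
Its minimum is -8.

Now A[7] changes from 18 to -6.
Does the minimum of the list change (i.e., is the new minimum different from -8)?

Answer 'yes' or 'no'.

Answer: no

Derivation:
Old min = -8
Change: A[7] 18 -> -6
Changed element was NOT the min; min changes only if -6 < -8.
New min = -8; changed? no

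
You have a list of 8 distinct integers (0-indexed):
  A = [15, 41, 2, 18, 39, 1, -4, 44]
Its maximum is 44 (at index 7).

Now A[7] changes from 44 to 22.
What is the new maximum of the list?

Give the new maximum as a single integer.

Answer: 41

Derivation:
Old max = 44 (at index 7)
Change: A[7] 44 -> 22
Changed element WAS the max -> may need rescan.
  Max of remaining elements: 41
  New max = max(22, 41) = 41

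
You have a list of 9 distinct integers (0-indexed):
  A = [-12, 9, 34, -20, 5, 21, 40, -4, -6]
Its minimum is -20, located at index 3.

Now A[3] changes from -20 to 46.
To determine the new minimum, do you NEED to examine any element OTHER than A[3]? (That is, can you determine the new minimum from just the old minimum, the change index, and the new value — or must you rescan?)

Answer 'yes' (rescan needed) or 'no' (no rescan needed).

Old min = -20 at index 3
Change at index 3: -20 -> 46
Index 3 WAS the min and new value 46 > old min -20. Must rescan other elements to find the new min.
Needs rescan: yes

Answer: yes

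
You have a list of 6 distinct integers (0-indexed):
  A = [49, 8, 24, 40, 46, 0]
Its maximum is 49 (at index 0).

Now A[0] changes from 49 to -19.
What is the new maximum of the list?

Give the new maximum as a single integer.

Answer: 46

Derivation:
Old max = 49 (at index 0)
Change: A[0] 49 -> -19
Changed element WAS the max -> may need rescan.
  Max of remaining elements: 46
  New max = max(-19, 46) = 46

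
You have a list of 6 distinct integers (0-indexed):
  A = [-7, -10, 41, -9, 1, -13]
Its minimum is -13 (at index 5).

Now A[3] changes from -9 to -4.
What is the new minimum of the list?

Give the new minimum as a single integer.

Old min = -13 (at index 5)
Change: A[3] -9 -> -4
Changed element was NOT the old min.
  New min = min(old_min, new_val) = min(-13, -4) = -13

Answer: -13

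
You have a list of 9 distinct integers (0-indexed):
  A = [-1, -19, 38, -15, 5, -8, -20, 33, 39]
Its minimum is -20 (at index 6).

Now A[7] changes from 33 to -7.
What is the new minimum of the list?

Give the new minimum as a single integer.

Old min = -20 (at index 6)
Change: A[7] 33 -> -7
Changed element was NOT the old min.
  New min = min(old_min, new_val) = min(-20, -7) = -20

Answer: -20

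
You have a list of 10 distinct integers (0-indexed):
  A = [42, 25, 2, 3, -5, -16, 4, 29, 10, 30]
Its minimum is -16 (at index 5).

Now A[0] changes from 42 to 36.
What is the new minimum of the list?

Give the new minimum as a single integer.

Answer: -16

Derivation:
Old min = -16 (at index 5)
Change: A[0] 42 -> 36
Changed element was NOT the old min.
  New min = min(old_min, new_val) = min(-16, 36) = -16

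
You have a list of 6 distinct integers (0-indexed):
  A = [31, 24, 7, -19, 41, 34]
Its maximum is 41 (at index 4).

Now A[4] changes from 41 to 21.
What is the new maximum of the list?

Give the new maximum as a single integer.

Answer: 34

Derivation:
Old max = 41 (at index 4)
Change: A[4] 41 -> 21
Changed element WAS the max -> may need rescan.
  Max of remaining elements: 34
  New max = max(21, 34) = 34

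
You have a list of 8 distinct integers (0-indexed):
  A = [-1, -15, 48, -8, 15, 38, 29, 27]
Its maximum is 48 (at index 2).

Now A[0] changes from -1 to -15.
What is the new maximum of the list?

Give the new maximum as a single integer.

Answer: 48

Derivation:
Old max = 48 (at index 2)
Change: A[0] -1 -> -15
Changed element was NOT the old max.
  New max = max(old_max, new_val) = max(48, -15) = 48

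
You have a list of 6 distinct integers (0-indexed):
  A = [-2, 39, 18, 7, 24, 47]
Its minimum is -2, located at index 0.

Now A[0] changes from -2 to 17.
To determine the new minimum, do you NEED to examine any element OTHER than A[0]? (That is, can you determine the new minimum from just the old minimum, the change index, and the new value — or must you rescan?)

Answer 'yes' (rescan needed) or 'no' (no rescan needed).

Old min = -2 at index 0
Change at index 0: -2 -> 17
Index 0 WAS the min and new value 17 > old min -2. Must rescan other elements to find the new min.
Needs rescan: yes

Answer: yes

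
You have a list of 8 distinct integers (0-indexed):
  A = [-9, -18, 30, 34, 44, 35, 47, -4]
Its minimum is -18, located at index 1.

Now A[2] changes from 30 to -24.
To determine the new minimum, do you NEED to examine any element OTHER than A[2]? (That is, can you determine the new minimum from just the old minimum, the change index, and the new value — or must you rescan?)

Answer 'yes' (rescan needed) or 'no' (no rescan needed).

Old min = -18 at index 1
Change at index 2: 30 -> -24
Index 2 was NOT the min. New min = min(-18, -24). No rescan of other elements needed.
Needs rescan: no

Answer: no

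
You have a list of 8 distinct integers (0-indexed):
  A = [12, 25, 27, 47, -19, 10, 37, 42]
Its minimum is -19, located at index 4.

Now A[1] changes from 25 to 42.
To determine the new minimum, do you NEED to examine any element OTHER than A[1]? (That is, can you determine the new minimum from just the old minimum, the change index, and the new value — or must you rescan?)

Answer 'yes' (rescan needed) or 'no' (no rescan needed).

Old min = -19 at index 4
Change at index 1: 25 -> 42
Index 1 was NOT the min. New min = min(-19, 42). No rescan of other elements needed.
Needs rescan: no

Answer: no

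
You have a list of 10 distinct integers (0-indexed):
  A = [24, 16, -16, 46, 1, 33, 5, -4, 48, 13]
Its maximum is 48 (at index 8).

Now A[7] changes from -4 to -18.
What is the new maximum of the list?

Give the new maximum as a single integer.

Old max = 48 (at index 8)
Change: A[7] -4 -> -18
Changed element was NOT the old max.
  New max = max(old_max, new_val) = max(48, -18) = 48

Answer: 48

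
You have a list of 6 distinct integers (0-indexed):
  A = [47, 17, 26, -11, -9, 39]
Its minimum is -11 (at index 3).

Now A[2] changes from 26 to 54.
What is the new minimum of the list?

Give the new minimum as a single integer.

Old min = -11 (at index 3)
Change: A[2] 26 -> 54
Changed element was NOT the old min.
  New min = min(old_min, new_val) = min(-11, 54) = -11

Answer: -11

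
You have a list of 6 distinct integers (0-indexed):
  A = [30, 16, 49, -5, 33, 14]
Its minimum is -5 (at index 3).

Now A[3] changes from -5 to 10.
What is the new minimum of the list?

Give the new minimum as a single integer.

Answer: 10

Derivation:
Old min = -5 (at index 3)
Change: A[3] -5 -> 10
Changed element WAS the min. Need to check: is 10 still <= all others?
  Min of remaining elements: 14
  New min = min(10, 14) = 10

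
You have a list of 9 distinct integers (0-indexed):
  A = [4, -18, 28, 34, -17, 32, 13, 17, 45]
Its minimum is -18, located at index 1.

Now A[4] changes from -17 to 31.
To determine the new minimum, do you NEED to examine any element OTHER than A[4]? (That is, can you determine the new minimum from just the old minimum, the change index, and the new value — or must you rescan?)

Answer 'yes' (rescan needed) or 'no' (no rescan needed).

Old min = -18 at index 1
Change at index 4: -17 -> 31
Index 4 was NOT the min. New min = min(-18, 31). No rescan of other elements needed.
Needs rescan: no

Answer: no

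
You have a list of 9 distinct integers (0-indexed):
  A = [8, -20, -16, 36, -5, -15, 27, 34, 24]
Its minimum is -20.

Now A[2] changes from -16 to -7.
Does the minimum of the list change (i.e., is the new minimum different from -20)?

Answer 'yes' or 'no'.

Answer: no

Derivation:
Old min = -20
Change: A[2] -16 -> -7
Changed element was NOT the min; min changes only if -7 < -20.
New min = -20; changed? no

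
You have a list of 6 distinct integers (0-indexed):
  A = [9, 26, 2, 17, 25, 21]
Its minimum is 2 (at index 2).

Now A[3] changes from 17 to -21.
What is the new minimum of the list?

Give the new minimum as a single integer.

Old min = 2 (at index 2)
Change: A[3] 17 -> -21
Changed element was NOT the old min.
  New min = min(old_min, new_val) = min(2, -21) = -21

Answer: -21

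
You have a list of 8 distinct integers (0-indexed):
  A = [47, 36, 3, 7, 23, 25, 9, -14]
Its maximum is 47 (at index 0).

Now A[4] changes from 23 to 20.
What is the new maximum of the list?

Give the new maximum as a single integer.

Old max = 47 (at index 0)
Change: A[4] 23 -> 20
Changed element was NOT the old max.
  New max = max(old_max, new_val) = max(47, 20) = 47

Answer: 47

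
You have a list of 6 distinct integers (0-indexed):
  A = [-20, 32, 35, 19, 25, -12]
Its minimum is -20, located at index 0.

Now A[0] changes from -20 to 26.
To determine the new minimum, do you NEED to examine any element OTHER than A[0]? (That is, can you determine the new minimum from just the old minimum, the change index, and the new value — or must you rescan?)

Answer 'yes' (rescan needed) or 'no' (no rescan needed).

Old min = -20 at index 0
Change at index 0: -20 -> 26
Index 0 WAS the min and new value 26 > old min -20. Must rescan other elements to find the new min.
Needs rescan: yes

Answer: yes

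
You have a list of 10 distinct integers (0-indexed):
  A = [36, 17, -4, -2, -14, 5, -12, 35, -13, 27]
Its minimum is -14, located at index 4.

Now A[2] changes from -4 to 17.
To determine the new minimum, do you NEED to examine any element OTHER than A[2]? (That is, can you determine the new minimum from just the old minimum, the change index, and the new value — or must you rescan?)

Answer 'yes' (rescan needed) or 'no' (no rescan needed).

Old min = -14 at index 4
Change at index 2: -4 -> 17
Index 2 was NOT the min. New min = min(-14, 17). No rescan of other elements needed.
Needs rescan: no

Answer: no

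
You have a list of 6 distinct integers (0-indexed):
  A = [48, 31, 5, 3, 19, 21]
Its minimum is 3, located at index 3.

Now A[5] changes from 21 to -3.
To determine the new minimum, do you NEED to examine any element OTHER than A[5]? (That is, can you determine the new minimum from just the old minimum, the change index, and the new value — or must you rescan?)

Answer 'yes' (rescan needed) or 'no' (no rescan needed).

Old min = 3 at index 3
Change at index 5: 21 -> -3
Index 5 was NOT the min. New min = min(3, -3). No rescan of other elements needed.
Needs rescan: no

Answer: no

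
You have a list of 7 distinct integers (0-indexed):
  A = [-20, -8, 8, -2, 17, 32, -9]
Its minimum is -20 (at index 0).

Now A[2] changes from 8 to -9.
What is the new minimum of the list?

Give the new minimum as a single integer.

Old min = -20 (at index 0)
Change: A[2] 8 -> -9
Changed element was NOT the old min.
  New min = min(old_min, new_val) = min(-20, -9) = -20

Answer: -20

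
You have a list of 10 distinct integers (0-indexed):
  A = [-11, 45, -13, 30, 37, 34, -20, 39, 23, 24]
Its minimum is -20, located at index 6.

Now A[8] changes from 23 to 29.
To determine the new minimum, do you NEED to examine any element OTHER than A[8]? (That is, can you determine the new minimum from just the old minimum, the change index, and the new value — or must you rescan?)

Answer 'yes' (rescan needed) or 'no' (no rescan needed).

Answer: no

Derivation:
Old min = -20 at index 6
Change at index 8: 23 -> 29
Index 8 was NOT the min. New min = min(-20, 29). No rescan of other elements needed.
Needs rescan: no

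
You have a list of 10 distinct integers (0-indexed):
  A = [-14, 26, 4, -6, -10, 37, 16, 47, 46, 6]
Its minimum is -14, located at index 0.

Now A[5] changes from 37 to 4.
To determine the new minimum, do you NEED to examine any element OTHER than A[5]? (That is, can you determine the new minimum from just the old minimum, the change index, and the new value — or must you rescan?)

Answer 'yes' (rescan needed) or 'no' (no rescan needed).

Answer: no

Derivation:
Old min = -14 at index 0
Change at index 5: 37 -> 4
Index 5 was NOT the min. New min = min(-14, 4). No rescan of other elements needed.
Needs rescan: no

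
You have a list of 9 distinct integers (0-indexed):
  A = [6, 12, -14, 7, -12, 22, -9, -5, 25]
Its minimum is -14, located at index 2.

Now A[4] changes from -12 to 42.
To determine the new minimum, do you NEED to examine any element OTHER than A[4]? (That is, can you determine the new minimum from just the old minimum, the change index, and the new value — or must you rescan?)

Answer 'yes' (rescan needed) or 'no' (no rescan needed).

Old min = -14 at index 2
Change at index 4: -12 -> 42
Index 4 was NOT the min. New min = min(-14, 42). No rescan of other elements needed.
Needs rescan: no

Answer: no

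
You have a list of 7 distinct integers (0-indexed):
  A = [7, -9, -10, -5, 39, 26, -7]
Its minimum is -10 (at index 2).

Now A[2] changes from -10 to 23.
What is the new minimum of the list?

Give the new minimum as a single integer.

Old min = -10 (at index 2)
Change: A[2] -10 -> 23
Changed element WAS the min. Need to check: is 23 still <= all others?
  Min of remaining elements: -9
  New min = min(23, -9) = -9

Answer: -9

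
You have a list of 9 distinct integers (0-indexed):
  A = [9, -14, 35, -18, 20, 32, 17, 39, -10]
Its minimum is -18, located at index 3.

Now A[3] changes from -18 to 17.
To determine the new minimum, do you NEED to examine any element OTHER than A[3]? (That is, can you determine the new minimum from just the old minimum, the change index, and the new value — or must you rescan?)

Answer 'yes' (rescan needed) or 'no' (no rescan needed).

Answer: yes

Derivation:
Old min = -18 at index 3
Change at index 3: -18 -> 17
Index 3 WAS the min and new value 17 > old min -18. Must rescan other elements to find the new min.
Needs rescan: yes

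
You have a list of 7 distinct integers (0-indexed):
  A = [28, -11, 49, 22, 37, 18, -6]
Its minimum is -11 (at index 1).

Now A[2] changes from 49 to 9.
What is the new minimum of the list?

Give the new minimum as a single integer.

Answer: -11

Derivation:
Old min = -11 (at index 1)
Change: A[2] 49 -> 9
Changed element was NOT the old min.
  New min = min(old_min, new_val) = min(-11, 9) = -11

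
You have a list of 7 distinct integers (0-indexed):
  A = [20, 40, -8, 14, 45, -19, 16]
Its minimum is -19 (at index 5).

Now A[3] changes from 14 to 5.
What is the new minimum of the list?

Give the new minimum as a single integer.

Answer: -19

Derivation:
Old min = -19 (at index 5)
Change: A[3] 14 -> 5
Changed element was NOT the old min.
  New min = min(old_min, new_val) = min(-19, 5) = -19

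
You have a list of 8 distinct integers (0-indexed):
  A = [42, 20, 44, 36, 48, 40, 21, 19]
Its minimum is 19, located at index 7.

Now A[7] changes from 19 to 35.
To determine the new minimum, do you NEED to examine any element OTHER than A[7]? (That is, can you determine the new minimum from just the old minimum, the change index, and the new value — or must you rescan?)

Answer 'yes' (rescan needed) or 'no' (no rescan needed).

Answer: yes

Derivation:
Old min = 19 at index 7
Change at index 7: 19 -> 35
Index 7 WAS the min and new value 35 > old min 19. Must rescan other elements to find the new min.
Needs rescan: yes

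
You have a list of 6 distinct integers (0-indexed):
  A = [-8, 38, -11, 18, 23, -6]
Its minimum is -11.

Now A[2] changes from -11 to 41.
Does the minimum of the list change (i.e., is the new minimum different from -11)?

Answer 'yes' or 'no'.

Answer: yes

Derivation:
Old min = -11
Change: A[2] -11 -> 41
Changed element was the min; new min must be rechecked.
New min = -8; changed? yes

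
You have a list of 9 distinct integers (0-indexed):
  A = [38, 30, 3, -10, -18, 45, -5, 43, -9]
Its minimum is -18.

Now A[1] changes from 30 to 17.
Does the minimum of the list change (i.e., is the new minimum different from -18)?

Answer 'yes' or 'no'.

Answer: no

Derivation:
Old min = -18
Change: A[1] 30 -> 17
Changed element was NOT the min; min changes only if 17 < -18.
New min = -18; changed? no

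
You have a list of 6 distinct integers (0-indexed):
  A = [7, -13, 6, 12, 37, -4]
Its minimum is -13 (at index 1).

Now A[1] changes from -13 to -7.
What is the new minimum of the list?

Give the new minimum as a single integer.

Old min = -13 (at index 1)
Change: A[1] -13 -> -7
Changed element WAS the min. Need to check: is -7 still <= all others?
  Min of remaining elements: -4
  New min = min(-7, -4) = -7

Answer: -7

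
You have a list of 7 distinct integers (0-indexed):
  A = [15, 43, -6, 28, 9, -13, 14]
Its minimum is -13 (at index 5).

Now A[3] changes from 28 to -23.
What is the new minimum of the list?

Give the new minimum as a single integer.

Answer: -23

Derivation:
Old min = -13 (at index 5)
Change: A[3] 28 -> -23
Changed element was NOT the old min.
  New min = min(old_min, new_val) = min(-13, -23) = -23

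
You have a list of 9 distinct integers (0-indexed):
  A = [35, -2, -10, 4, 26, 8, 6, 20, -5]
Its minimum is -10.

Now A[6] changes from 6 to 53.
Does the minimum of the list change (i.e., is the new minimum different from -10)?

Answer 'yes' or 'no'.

Old min = -10
Change: A[6] 6 -> 53
Changed element was NOT the min; min changes only if 53 < -10.
New min = -10; changed? no

Answer: no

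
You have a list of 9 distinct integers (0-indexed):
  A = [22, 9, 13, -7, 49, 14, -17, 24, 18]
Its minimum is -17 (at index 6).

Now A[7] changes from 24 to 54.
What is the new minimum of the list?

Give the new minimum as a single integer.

Answer: -17

Derivation:
Old min = -17 (at index 6)
Change: A[7] 24 -> 54
Changed element was NOT the old min.
  New min = min(old_min, new_val) = min(-17, 54) = -17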